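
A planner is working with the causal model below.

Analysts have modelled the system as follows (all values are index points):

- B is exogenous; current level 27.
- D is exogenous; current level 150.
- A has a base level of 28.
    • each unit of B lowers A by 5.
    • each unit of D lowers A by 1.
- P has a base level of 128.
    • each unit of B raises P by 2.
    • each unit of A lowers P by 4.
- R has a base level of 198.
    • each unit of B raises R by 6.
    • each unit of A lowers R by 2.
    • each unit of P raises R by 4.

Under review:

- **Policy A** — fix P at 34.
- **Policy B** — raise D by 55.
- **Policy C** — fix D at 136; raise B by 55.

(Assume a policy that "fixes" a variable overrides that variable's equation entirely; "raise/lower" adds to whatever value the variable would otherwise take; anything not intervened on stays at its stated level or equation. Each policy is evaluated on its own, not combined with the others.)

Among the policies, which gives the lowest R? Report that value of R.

Policy A (P := 34):
  B = 27
  D = 150
  A = 28 − 5·27 − 150 = -257
  P = 34
  R = 198 + 6·27 − 2·(-257) + 4·34 = 1010
Policy B (D + 55):
  B = 27
  D = 150 + 55 = 205
  A = 28 − 5·27 − 205 = -312
  P = 128 + 2·27 − 4·(-312) = 1430
  R = 198 + 6·27 − 2·(-312) + 4·1430 = 6704
Policy C (D := 136, B + 55):
  B = 27 + 55 = 82
  D = 136
  A = 28 − 5·82 − 136 = -518
  P = 128 + 2·82 − 4·(-518) = 2364
  R = 198 + 6·82 − 2·(-518) + 4·2364 = 11182
Comparing — Policy A: R=1010, Policy B: R=6704, Policy C: R=11182. Lowest is 1010 (Policy A).

1010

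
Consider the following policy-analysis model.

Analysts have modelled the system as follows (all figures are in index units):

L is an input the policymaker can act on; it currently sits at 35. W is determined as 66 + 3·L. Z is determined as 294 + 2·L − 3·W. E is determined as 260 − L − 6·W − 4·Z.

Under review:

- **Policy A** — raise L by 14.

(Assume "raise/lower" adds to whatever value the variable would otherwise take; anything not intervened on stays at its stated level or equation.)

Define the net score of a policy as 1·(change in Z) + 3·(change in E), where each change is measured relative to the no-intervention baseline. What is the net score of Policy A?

Baseline:
  L = 35
  W = 66 + 3·35 = 171
  Z = 294 + 2·35 − 3·171 = -149
  E = 260 − 35 − 6·171 − 4·(-149) = -205
Policy A (L + 14):
  L = 35 + 14 = 49
  W = 66 + 3·49 = 213
  Z = 294 + 2·49 − 3·213 = -247
  E = 260 − 49 − 6·213 − 4·(-247) = -79
ΔZ = -247 − (-149) = -98; ΔE = -79 − (-205) = 126
Score = 1·(-98) + 3·126 = 280

280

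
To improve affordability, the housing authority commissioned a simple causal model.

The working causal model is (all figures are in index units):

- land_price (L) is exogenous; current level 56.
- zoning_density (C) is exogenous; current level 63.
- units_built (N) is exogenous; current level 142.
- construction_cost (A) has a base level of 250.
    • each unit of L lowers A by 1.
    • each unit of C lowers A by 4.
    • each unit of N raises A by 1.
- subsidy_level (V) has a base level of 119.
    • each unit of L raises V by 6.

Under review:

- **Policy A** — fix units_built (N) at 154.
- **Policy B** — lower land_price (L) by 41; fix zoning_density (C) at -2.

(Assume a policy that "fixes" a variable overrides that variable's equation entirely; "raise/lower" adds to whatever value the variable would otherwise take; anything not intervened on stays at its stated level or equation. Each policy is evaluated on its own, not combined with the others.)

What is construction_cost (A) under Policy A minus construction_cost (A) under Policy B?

-289

Policy A (N := 154):
  L = 56
  C = 63
  N = 154
  A = 250 − 56 − 4·63 + 154 = 96
Policy B (L − 41, C := -2):
  L = 56 − 41 = 15
  C = -2
  N = 142
  A = 250 − 15 − 4·(-2) + 142 = 385
A: 96 − 385 = -289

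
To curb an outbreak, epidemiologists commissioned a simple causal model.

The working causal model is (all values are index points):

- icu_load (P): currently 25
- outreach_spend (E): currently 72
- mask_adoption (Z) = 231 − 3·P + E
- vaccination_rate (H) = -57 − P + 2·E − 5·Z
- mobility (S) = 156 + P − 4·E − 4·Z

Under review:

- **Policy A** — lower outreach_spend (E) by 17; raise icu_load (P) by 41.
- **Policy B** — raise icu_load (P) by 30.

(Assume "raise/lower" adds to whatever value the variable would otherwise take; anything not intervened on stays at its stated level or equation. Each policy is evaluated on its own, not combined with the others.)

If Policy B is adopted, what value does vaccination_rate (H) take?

-658

Policy B (P + 30):
  P = 25 + 30 = 55
  E = 72
  Z = 231 − 3·55 + 72 = 138
  H = -57 − 55 + 2·72 − 5·138 = -658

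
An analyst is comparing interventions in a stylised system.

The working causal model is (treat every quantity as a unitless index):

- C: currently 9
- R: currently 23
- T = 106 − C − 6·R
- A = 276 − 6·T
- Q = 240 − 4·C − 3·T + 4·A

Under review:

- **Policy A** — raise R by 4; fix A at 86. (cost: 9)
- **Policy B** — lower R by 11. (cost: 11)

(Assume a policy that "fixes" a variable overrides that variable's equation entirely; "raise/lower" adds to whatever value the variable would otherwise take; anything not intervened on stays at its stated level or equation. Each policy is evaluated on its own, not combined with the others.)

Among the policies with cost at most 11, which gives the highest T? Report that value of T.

Policy A (R + 4, A := 86):
  C = 9
  R = 23 + 4 = 27
  T = 106 − 9 − 6·27 = -65
Policy B (R − 11):
  C = 9
  R = 23 − 11 = 12
  T = 106 − 9 − 6·12 = 25
Comparing — Policy A: T=-65, Policy B: T=25. Highest is 25 (Policy B).

25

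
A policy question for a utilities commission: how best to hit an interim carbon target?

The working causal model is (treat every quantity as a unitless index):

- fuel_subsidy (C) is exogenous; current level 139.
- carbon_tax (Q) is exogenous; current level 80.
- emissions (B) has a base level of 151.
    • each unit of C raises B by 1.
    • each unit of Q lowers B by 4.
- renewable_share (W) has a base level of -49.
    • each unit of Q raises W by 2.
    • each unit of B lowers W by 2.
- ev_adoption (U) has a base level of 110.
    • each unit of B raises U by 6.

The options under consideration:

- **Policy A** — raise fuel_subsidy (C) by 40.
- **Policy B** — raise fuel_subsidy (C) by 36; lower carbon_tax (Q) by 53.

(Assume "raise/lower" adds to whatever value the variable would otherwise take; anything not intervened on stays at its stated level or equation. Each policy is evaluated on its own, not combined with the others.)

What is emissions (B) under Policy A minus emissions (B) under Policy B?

-208

Policy A (C + 40):
  C = 139 + 40 = 179
  Q = 80
  B = 151 + 179 − 4·80 = 10
Policy B (C + 36, Q − 53):
  C = 139 + 36 = 175
  Q = 80 − 53 = 27
  B = 151 + 175 − 4·27 = 218
B: 10 − 218 = -208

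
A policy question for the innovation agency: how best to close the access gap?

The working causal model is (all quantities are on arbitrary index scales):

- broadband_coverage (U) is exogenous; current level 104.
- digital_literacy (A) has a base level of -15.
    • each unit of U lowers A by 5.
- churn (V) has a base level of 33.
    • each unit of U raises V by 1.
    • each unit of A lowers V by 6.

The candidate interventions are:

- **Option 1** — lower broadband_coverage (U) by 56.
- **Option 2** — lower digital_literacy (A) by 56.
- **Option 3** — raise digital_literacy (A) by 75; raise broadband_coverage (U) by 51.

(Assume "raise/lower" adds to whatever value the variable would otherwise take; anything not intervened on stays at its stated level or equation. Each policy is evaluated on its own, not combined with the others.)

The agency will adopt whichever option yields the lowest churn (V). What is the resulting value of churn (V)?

Option 1 (U − 56):
  U = 104 − 56 = 48
  A = -15 − 5·48 = -255
  V = 33 + 48 − 6·(-255) = 1611
Option 2 (A − 56):
  U = 104
  A = -15 − 5·104 (−56 from intervention) = -591
  V = 33 + 104 − 6·(-591) = 3683
Option 3 (A + 75, U + 51):
  U = 104 + 51 = 155
  A = -15 − 5·155 (+75 from intervention) = -715
  V = 33 + 155 − 6·(-715) = 4478
Comparing — Option 1: V=1611, Option 2: V=3683, Option 3: V=4478. Lowest is 1611 (Option 1).

1611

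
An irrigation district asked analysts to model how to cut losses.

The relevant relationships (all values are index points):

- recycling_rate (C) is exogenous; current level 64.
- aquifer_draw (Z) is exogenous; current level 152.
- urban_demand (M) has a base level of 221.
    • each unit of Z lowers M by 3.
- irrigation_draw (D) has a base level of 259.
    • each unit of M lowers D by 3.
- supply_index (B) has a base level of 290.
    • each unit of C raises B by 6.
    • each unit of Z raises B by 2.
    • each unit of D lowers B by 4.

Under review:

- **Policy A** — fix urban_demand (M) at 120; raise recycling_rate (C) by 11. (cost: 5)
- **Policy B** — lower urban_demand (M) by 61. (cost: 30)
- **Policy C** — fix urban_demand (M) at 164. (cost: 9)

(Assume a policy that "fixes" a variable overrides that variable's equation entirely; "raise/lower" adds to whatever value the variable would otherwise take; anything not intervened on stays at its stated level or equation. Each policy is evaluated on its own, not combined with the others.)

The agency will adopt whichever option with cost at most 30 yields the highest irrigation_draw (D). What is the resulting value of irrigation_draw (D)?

Policy A (M := 120, C + 11):
  Z = 152
  M = 120
  D = 259 − 3·120 = -101
Policy B (M − 61):
  Z = 152
  M = 221 − 3·152 (−61 from intervention) = -296
  D = 259 − 3·(-296) = 1147
Policy C (M := 164):
  Z = 152
  M = 164
  D = 259 − 3·164 = -233
Comparing — Policy A: D=-101, Policy B: D=1147, Policy C: D=-233. Highest is 1147 (Policy B).

1147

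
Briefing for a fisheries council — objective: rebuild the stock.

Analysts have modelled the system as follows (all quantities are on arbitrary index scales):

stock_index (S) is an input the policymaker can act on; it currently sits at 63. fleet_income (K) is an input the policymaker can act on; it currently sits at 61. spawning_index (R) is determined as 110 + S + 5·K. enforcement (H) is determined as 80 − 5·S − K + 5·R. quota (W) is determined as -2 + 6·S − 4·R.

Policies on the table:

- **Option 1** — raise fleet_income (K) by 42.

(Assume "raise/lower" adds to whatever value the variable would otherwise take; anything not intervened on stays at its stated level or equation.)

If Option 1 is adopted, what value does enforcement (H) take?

Option 1 (K + 42):
  S = 63
  K = 61 + 42 = 103
  R = 110 + 63 + 5·103 = 688
  H = 80 − 5·63 − 103 + 5·688 = 3102

3102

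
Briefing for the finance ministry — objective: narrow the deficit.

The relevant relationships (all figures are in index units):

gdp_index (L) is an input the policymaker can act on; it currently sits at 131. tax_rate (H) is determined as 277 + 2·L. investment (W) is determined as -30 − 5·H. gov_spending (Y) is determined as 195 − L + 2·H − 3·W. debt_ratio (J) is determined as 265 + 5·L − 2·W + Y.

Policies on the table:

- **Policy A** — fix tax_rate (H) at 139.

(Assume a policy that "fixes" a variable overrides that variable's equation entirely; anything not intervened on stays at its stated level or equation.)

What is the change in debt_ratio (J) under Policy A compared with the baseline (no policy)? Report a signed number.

Baseline:
  L = 131
  H = 277 + 2·131 = 539
  W = -30 − 5·539 = -2725
  Y = 195 − 131 + 2·539 − 3·(-2725) = 9317
  J = 265 + 5·131 − 2·(-2725) + 9317 = 15687
Policy A (H := 139):
  L = 131
  H = 139
  W = -30 − 5·139 = -725
  Y = 195 − 131 + 2·139 − 3·(-725) = 2517
  J = 265 + 5·131 − 2·(-725) + 2517 = 4887
Change in J: 4887 − 15687 = -10800

-10800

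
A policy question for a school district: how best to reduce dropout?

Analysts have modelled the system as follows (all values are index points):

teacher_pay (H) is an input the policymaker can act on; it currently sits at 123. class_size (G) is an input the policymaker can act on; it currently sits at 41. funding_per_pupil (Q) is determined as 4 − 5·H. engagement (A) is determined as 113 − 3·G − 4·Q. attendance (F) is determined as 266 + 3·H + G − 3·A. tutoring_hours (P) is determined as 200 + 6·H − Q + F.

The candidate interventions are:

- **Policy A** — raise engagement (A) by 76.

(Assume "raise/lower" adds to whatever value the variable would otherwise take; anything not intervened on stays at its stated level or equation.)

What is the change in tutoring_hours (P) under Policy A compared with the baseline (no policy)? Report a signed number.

-228

Baseline:
  H = 123
  G = 41
  Q = 4 − 5·123 = -611
  A = 113 − 3·41 − 4·(-611) = 2434
  F = 266 + 3·123 + 41 − 3·2434 = -6626
  P = 200 + 6·123 − (-611) + (-6626) = -5077
Policy A (A + 76):
  H = 123
  G = 41
  Q = 4 − 5·123 = -611
  A = 113 − 3·41 − 4·(-611) (+76 from intervention) = 2510
  F = 266 + 3·123 + 41 − 3·2510 = -6854
  P = 200 + 6·123 − (-611) + (-6854) = -5305
Change in P: -5305 − (-5077) = -228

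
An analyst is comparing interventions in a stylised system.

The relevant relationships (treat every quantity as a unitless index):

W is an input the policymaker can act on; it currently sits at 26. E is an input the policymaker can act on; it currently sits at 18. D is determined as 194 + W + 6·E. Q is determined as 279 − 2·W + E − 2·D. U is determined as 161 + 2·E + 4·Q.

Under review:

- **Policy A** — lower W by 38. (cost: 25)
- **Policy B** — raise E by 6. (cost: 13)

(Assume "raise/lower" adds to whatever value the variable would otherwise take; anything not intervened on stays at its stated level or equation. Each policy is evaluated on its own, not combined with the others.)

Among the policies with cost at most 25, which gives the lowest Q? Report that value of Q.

-477

Policy A (W − 38):
  W = 26 − 38 = -12
  E = 18
  D = 194 + (-12) + 6·18 = 290
  Q = 279 − 2·(-12) + 18 − 2·290 = -259
Policy B (E + 6):
  W = 26
  E = 18 + 6 = 24
  D = 194 + 26 + 6·24 = 364
  Q = 279 − 2·26 + 24 − 2·364 = -477
Comparing — Policy A: Q=-259, Policy B: Q=-477. Lowest is -477 (Policy B).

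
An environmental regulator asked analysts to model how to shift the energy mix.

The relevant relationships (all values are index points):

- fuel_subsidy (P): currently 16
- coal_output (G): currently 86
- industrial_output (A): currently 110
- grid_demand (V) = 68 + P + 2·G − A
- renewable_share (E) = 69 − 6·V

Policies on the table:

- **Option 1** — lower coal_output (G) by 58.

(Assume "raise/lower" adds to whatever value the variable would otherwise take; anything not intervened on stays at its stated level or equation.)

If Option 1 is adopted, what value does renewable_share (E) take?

Option 1 (G − 58):
  P = 16
  G = 86 − 58 = 28
  A = 110
  V = 68 + 16 + 2·28 − 110 = 30
  E = 69 − 6·30 = -111

-111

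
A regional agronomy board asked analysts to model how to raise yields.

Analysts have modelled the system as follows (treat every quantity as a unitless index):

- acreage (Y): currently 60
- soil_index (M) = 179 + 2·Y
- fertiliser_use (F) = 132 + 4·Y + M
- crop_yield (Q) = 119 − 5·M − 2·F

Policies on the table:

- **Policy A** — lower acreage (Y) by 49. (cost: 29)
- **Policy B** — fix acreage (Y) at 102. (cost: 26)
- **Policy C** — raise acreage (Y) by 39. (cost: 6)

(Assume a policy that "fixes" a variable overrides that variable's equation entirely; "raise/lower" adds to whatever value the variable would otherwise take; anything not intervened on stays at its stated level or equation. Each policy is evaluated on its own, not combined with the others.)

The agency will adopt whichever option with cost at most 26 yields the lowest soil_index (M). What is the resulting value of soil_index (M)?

Policy B (Y := 102):
  Y = 102
  M = 179 + 2·102 = 383
Policy C (Y + 39):
  Y = 60 + 39 = 99
  M = 179 + 2·99 = 377
Comparing — Policy B: M=383, Policy C: M=377. Lowest is 377 (Policy C).

377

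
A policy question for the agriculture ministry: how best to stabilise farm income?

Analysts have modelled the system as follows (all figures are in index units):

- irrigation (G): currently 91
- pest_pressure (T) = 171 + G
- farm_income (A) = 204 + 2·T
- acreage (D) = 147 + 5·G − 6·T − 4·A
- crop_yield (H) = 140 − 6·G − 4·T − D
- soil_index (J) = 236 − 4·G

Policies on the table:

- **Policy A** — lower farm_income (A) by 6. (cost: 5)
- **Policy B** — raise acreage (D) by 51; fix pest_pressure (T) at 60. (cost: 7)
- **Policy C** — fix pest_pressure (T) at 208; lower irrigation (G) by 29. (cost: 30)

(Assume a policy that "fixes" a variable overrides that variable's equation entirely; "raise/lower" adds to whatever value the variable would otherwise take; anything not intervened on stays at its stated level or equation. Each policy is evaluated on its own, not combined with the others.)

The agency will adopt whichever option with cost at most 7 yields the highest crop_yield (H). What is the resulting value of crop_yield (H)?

2404

Policy A (A − 6):
  G = 91
  T = 171 + 91 = 262
  A = 204 + 2·262 (−6 from intervention) = 722
  D = 147 + 5·91 − 6·262 − 4·722 = -3858
  H = 140 − 6·91 − 4·262 − (-3858) = 2404
Policy B (D + 51, T := 60):
  G = 91
  T = 60
  A = 204 + 2·60 = 324
  D = 147 + 5·91 − 6·60 − 4·324 (+51 from intervention) = -1003
  H = 140 − 6·91 − 4·60 − (-1003) = 357
Comparing — Policy A: H=2404, Policy B: H=357. Highest is 2404 (Policy A).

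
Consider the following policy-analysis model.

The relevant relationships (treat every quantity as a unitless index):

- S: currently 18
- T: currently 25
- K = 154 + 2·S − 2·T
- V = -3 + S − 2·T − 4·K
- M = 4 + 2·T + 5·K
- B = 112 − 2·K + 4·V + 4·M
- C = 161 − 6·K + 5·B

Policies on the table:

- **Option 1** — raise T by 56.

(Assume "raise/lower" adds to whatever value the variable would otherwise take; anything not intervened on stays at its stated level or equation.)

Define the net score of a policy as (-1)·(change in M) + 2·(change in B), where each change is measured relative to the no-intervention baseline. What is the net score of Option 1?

0

Baseline:
  S = 18
  T = 25
  K = 154 + 2·18 − 2·25 = 140
  V = -3 + 18 − 2·25 − 4·140 = -595
  M = 4 + 2·25 + 5·140 = 754
  B = 112 − 2·140 + 4·(-595) + 4·754 = 468
Option 1 (T + 56):
  S = 18
  T = 25 + 56 = 81
  K = 154 + 2·18 − 2·81 = 28
  V = -3 + 18 − 2·81 − 4·28 = -259
  M = 4 + 2·81 + 5·28 = 306
  B = 112 − 2·28 + 4·(-259) + 4·306 = 244
ΔM = 306 − 754 = -448; ΔB = 244 − 468 = -224
Score = (-1)·(-448) + 2·(-224) = 0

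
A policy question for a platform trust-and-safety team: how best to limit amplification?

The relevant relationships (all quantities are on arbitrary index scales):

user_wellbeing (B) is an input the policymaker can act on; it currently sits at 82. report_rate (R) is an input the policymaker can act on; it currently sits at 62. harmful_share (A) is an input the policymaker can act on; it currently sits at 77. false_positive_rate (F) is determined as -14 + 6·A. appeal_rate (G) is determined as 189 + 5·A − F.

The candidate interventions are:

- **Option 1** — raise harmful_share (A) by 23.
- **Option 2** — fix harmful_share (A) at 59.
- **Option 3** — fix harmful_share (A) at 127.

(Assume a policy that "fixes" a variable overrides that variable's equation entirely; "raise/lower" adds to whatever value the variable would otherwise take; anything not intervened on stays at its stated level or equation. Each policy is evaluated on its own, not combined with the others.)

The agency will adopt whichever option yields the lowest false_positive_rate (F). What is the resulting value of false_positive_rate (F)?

Option 1 (A + 23):
  A = 77 + 23 = 100
  F = -14 + 6·100 = 586
Option 2 (A := 59):
  A = 59
  F = -14 + 6·59 = 340
Option 3 (A := 127):
  A = 127
  F = -14 + 6·127 = 748
Comparing — Option 1: F=586, Option 2: F=340, Option 3: F=748. Lowest is 340 (Option 2).

340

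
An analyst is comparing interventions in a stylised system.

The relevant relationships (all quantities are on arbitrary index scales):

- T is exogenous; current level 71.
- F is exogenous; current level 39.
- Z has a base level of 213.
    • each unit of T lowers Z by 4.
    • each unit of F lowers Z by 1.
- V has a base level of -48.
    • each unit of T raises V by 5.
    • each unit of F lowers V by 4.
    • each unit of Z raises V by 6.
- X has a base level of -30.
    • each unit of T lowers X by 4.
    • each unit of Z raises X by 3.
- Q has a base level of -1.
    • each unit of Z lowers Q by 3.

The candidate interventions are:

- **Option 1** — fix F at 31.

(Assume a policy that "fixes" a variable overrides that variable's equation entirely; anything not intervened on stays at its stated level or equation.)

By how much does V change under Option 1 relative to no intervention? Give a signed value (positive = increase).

Baseline:
  T = 71
  F = 39
  Z = 213 − 4·71 − 39 = -110
  V = -48 + 5·71 − 4·39 + 6·(-110) = -509
Option 1 (F := 31):
  T = 71
  F = 31
  Z = 213 − 4·71 − 31 = -102
  V = -48 + 5·71 − 4·31 + 6·(-102) = -429
Change in V: -429 − (-509) = 80

80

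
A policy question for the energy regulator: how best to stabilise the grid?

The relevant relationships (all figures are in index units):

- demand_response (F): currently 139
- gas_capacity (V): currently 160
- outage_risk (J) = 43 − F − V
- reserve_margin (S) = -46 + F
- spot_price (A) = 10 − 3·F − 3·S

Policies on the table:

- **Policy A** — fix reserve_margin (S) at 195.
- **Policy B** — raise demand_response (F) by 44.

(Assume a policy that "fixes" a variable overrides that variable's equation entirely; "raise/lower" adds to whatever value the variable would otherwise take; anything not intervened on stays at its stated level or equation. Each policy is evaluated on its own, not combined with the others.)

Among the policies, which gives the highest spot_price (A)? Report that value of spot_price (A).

Policy A (S := 195):
  F = 139
  S = 195
  A = 10 − 3·139 − 3·195 = -992
Policy B (F + 44):
  F = 139 + 44 = 183
  S = -46 + 183 = 137
  A = 10 − 3·183 − 3·137 = -950
Comparing — Policy A: A=-992, Policy B: A=-950. Highest is -950 (Policy B).

-950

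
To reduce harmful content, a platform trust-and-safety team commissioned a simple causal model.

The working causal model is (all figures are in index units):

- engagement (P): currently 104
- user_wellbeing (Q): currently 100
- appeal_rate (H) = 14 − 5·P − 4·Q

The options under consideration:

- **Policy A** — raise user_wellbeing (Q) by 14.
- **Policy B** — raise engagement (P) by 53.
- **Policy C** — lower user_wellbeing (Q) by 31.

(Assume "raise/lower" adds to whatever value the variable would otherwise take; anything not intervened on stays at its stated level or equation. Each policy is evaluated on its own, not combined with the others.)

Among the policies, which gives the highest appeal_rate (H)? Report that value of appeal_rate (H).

Policy A (Q + 14):
  P = 104
  Q = 100 + 14 = 114
  H = 14 − 5·104 − 4·114 = -962
Policy B (P + 53):
  P = 104 + 53 = 157
  Q = 100
  H = 14 − 5·157 − 4·100 = -1171
Policy C (Q − 31):
  P = 104
  Q = 100 − 31 = 69
  H = 14 − 5·104 − 4·69 = -782
Comparing — Policy A: H=-962, Policy B: H=-1171, Policy C: H=-782. Highest is -782 (Policy C).

-782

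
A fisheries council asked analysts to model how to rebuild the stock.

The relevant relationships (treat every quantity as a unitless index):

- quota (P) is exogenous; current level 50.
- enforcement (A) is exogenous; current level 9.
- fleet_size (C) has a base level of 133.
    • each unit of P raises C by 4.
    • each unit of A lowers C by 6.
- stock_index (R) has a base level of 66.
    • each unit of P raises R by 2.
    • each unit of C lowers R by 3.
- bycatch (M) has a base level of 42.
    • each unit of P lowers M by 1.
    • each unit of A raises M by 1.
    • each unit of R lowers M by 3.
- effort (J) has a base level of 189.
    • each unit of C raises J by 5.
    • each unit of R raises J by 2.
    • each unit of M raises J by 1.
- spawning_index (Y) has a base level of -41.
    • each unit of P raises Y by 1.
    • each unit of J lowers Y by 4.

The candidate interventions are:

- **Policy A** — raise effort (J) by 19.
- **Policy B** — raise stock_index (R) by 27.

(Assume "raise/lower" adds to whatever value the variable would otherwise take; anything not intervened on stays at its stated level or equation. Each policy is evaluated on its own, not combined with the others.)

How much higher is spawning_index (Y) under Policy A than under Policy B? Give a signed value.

-184

Policy A (J + 19):
  P = 50
  A = 9
  C = 133 + 4·50 − 6·9 = 279
  R = 66 + 2·50 − 3·279 = -671
  M = 42 − 50 + 9 − 3·(-671) = 2014
  J = 189 + 5·279 + 2·(-671) + 2014 (+19 from intervention) = 2275
  Y = -41 + 50 − 4·2275 = -9091
Policy B (R + 27):
  P = 50
  A = 9
  C = 133 + 4·50 − 6·9 = 279
  R = 66 + 2·50 − 3·279 (+27 from intervention) = -644
  M = 42 − 50 + 9 − 3·(-644) = 1933
  J = 189 + 5·279 + 2·(-644) + 1933 = 2229
  Y = -41 + 50 − 4·2229 = -8907
Y: -9091 − (-8907) = -184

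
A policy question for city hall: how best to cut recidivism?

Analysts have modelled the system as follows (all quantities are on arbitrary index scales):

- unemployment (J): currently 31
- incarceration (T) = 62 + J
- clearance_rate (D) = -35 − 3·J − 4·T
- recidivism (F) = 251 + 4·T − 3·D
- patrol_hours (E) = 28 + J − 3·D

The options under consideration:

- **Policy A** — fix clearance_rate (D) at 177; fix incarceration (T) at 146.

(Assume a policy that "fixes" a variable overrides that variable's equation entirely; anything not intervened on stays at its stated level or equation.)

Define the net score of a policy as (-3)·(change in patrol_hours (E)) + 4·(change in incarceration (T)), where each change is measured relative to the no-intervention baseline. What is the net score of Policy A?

Baseline:
  J = 31
  T = 62 + 31 = 93
  D = -35 − 3·31 − 4·93 = -500
  E = 28 + 31 − 3·(-500) = 1559
Policy A (D := 177, T := 146):
  J = 31
  T = 146
  D = 177
  E = 28 + 31 − 3·177 = -472
ΔE = -472 − 1559 = -2031; ΔT = 146 − 93 = 53
Score = (-3)·(-2031) + 4·53 = 6305

6305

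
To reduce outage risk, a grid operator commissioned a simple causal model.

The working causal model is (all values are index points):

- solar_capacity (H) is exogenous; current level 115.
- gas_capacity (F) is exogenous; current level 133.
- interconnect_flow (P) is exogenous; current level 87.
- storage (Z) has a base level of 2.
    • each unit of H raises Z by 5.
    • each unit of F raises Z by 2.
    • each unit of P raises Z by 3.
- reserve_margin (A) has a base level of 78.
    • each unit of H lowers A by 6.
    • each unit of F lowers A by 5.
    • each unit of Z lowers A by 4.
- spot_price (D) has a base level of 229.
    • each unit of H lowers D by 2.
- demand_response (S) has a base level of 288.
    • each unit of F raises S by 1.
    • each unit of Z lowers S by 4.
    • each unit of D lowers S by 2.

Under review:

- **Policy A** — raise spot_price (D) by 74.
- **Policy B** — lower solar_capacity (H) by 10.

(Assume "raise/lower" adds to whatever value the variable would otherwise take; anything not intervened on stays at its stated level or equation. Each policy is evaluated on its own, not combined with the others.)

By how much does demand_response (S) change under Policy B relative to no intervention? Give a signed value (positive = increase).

160

Baseline:
  H = 115
  F = 133
  P = 87
  Z = 2 + 5·115 + 2·133 + 3·87 = 1104
  D = 229 − 2·115 = -1
  S = 288 + 133 − 4·1104 − 2·(-1) = -3993
Policy B (H − 10):
  H = 115 − 10 = 105
  F = 133
  P = 87
  Z = 2 + 5·105 + 2·133 + 3·87 = 1054
  D = 229 − 2·105 = 19
  S = 288 + 133 − 4·1054 − 2·19 = -3833
Change in S: -3833 − (-3993) = 160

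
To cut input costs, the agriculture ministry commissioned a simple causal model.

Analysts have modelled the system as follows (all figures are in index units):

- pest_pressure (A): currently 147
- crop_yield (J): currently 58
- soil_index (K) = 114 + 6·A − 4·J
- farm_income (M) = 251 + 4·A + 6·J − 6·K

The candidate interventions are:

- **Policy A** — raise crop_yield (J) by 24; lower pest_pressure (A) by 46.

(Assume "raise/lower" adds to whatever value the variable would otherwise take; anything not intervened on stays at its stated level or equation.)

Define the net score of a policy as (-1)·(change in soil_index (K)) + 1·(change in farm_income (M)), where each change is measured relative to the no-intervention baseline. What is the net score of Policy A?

Baseline:
  A = 147
  J = 58
  K = 114 + 6·147 − 4·58 = 764
  M = 251 + 4·147 + 6·58 − 6·764 = -3397
Policy A (J + 24, A − 46):
  A = 147 − 46 = 101
  J = 58 + 24 = 82
  K = 114 + 6·101 − 4·82 = 392
  M = 251 + 4·101 + 6·82 − 6·392 = -1205
ΔK = 392 − 764 = -372; ΔM = -1205 − (-3397) = 2192
Score = (-1)·(-372) + 1·2192 = 2564

2564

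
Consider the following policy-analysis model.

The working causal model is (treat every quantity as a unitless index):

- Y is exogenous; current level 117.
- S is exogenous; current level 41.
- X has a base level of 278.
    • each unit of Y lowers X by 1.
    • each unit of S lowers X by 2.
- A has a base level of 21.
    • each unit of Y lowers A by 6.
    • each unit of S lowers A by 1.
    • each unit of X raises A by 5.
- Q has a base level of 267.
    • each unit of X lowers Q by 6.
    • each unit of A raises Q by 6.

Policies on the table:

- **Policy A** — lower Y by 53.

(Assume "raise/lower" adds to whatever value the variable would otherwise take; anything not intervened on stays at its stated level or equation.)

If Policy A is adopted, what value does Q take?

1011

Policy A (Y − 53):
  Y = 117 − 53 = 64
  S = 41
  X = 278 − 64 − 2·41 = 132
  A = 21 − 6·64 − 41 + 5·132 = 256
  Q = 267 − 6·132 + 6·256 = 1011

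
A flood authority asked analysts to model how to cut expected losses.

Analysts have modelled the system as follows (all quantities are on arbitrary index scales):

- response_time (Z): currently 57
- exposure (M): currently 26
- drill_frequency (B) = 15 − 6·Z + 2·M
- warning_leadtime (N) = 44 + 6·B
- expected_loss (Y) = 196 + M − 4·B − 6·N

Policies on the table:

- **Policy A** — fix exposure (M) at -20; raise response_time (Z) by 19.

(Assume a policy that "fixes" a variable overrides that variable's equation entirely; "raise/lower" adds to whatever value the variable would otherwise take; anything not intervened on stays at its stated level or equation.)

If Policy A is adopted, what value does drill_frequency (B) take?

-481

Policy A (M := -20, Z + 19):
  Z = 57 + 19 = 76
  M = -20
  B = 15 − 6·76 + 2·(-20) = -481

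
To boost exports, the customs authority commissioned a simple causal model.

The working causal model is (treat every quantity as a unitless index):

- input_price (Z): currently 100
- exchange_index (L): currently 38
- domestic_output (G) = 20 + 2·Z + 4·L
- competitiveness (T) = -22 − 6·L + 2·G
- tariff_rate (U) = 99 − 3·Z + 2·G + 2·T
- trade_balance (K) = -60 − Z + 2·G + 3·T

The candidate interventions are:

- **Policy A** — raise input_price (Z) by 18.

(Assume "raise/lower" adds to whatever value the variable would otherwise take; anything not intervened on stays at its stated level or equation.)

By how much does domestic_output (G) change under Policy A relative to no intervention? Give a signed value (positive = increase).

36

Baseline:
  Z = 100
  L = 38
  G = 20 + 2·100 + 4·38 = 372
Policy A (Z + 18):
  Z = 100 + 18 = 118
  L = 38
  G = 20 + 2·118 + 4·38 = 408
Change in G: 408 − 372 = 36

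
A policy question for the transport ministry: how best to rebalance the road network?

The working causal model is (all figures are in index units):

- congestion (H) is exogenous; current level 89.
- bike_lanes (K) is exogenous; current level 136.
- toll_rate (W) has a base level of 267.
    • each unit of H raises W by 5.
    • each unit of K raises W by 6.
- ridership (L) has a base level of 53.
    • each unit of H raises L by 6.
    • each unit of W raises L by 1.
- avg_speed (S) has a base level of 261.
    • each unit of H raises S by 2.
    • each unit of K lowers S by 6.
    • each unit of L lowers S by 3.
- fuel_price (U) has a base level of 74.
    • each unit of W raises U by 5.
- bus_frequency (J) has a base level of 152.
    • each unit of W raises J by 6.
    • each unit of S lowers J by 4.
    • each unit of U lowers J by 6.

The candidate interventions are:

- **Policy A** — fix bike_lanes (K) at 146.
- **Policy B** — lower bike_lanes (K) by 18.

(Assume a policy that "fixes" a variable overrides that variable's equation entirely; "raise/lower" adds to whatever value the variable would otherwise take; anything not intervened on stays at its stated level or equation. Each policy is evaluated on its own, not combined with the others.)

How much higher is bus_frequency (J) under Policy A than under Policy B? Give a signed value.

Policy A (K := 146):
  H = 89
  K = 146
  W = 267 + 5·89 + 6·146 = 1588
  L = 53 + 6·89 + 1588 = 2175
  S = 261 + 2·89 − 6·146 − 3·2175 = -6962
  U = 74 + 5·1588 = 8014
  J = 152 + 6·1588 − 4·(-6962) − 6·8014 = -10556
Policy B (K − 18):
  H = 89
  K = 136 − 18 = 118
  W = 267 + 5·89 + 6·118 = 1420
  L = 53 + 6·89 + 1420 = 2007
  S = 261 + 2·89 − 6·118 − 3·2007 = -6290
  U = 74 + 5·1420 = 7174
  J = 152 + 6·1420 − 4·(-6290) − 6·7174 = -9212
J: -10556 − (-9212) = -1344

-1344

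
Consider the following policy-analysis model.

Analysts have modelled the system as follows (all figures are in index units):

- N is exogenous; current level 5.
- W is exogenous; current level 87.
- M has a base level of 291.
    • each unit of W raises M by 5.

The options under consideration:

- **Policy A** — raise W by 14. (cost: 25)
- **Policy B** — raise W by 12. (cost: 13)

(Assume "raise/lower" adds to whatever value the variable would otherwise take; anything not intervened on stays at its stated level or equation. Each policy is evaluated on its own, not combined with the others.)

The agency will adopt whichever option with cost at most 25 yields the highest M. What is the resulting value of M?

796

Policy A (W + 14):
  W = 87 + 14 = 101
  M = 291 + 5·101 = 796
Policy B (W + 12):
  W = 87 + 12 = 99
  M = 291 + 5·99 = 786
Comparing — Policy A: M=796, Policy B: M=786. Highest is 796 (Policy A).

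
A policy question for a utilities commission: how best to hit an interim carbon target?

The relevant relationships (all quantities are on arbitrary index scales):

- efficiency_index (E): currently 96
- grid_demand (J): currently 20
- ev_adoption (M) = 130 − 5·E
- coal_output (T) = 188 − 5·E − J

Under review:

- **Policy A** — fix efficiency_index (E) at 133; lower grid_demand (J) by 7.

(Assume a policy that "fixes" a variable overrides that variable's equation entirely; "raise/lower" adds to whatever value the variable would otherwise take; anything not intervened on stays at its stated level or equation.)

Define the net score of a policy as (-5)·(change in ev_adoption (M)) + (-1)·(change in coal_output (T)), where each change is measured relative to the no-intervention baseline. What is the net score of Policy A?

1103

Baseline:
  E = 96
  J = 20
  M = 130 − 5·96 = -350
  T = 188 − 5·96 − 20 = -312
Policy A (E := 133, J − 7):
  E = 133
  J = 20 − 7 = 13
  M = 130 − 5·133 = -535
  T = 188 − 5·133 − 13 = -490
ΔM = -535 − (-350) = -185; ΔT = -490 − (-312) = -178
Score = (-5)·(-185) + (-1)·(-178) = 1103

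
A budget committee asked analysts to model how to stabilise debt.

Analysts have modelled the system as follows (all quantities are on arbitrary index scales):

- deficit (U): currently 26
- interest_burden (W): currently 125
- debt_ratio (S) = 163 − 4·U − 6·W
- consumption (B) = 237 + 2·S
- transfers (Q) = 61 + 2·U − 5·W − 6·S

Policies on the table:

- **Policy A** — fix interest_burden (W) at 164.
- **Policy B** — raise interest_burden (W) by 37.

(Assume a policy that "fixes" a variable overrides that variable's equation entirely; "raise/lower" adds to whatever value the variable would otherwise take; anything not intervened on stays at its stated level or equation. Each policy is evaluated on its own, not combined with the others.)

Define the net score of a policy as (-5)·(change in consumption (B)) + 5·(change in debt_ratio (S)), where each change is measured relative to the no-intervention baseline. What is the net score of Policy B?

1110

Baseline:
  U = 26
  W = 125
  S = 163 − 4·26 − 6·125 = -691
  B = 237 + 2·(-691) = -1145
Policy B (W + 37):
  U = 26
  W = 125 + 37 = 162
  S = 163 − 4·26 − 6·162 = -913
  B = 237 + 2·(-913) = -1589
ΔB = -1589 − (-1145) = -444; ΔS = -913 − (-691) = -222
Score = (-5)·(-444) + 5·(-222) = 1110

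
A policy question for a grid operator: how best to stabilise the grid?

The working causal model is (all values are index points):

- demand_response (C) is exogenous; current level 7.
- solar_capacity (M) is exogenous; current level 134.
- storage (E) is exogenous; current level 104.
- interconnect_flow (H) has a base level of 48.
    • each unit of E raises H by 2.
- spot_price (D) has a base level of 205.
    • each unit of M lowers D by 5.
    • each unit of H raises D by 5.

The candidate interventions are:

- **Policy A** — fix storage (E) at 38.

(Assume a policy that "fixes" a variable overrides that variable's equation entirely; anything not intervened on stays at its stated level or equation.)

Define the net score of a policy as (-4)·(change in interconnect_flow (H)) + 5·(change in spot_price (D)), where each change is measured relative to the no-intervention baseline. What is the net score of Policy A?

Baseline:
  M = 134
  E = 104
  H = 48 + 2·104 = 256
  D = 205 − 5·134 + 5·256 = 815
Policy A (E := 38):
  M = 134
  E = 38
  H = 48 + 2·38 = 124
  D = 205 − 5·134 + 5·124 = 155
ΔH = 124 − 256 = -132; ΔD = 155 − 815 = -660
Score = (-4)·(-132) + 5·(-660) = -2772

-2772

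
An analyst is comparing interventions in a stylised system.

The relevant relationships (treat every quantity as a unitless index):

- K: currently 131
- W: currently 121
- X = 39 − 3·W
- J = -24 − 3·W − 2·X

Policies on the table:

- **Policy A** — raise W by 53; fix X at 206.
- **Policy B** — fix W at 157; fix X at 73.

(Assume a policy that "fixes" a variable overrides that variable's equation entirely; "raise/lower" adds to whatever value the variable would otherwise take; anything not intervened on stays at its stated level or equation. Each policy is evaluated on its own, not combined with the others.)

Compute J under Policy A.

-958

Policy A (W + 53, X := 206):
  W = 121 + 53 = 174
  X = 206
  J = -24 − 3·174 − 2·206 = -958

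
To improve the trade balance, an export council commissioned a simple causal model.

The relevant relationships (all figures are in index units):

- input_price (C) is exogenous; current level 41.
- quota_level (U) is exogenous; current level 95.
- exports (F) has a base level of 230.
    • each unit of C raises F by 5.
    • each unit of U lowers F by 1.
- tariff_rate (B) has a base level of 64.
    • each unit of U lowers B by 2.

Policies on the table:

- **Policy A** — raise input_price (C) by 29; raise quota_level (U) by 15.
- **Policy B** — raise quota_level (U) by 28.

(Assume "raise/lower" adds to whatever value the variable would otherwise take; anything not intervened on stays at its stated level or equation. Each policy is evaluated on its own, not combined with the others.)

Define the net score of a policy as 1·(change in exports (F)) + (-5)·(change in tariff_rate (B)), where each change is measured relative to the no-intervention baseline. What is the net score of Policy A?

280

Baseline:
  C = 41
  U = 95
  F = 230 + 5·41 − 95 = 340
  B = 64 − 2·95 = -126
Policy A (C + 29, U + 15):
  C = 41 + 29 = 70
  U = 95 + 15 = 110
  F = 230 + 5·70 − 110 = 470
  B = 64 − 2·110 = -156
ΔF = 470 − 340 = 130; ΔB = -156 − (-126) = -30
Score = 1·130 + (-5)·(-30) = 280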